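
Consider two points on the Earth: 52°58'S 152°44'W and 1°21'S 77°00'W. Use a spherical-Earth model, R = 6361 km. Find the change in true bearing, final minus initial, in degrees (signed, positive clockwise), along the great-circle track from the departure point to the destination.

At departure: θ₁ = atan2(sin Δλ cos φ₂, cos φ₁ sin φ₂ − sin φ₁ cos φ₂ cos Δλ) = 79.33°
At arrival: θ₂ = atan2(sin Δλ cos φ₁, −cos φ₂ sin φ₁ + sin φ₂ cos φ₁ cos Δλ) = 36.30°
Δθ = θ₂ − θ₁ = -43.0°

-43.0°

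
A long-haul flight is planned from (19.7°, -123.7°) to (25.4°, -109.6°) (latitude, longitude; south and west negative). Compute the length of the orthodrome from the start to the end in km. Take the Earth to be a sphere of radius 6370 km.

1579 km

cos σ = sin φ₁ sin φ₂ + cos φ₁ cos φ₂ cos Δλ
      = sin(19.70°)sin(25.40°) + cos(19.70°)cos(25.40°)cos(14.10°) = 0.9694
σ = 14.203° → d = Rσ = 6370·0.24789 = 1579 km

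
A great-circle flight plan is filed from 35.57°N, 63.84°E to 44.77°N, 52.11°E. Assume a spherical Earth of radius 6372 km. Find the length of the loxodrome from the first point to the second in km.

Δψ = ln[tan(π/4+φ₂/2)/tan(π/4+φ₁/2)] = +0.2107;  Δφ = +0.1606 rad,  Δλ = -0.2047 rad
q = Δφ/Δψ = 0.7621
d = R·√(Δφ² + q²Δλ²) = 6372·0.22389 = 1427 km

1427 km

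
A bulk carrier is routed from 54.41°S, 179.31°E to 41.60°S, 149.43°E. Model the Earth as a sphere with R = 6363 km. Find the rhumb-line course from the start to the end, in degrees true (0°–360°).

Δψ = ln[tan(π/4+φ₂/2)/tan(π/4+φ₁/2)] = +0.3366
Δλ = -0.5215 rad (taken the short way round)
course = atan2(Δλ, Δψ) = 302.84°

302.8°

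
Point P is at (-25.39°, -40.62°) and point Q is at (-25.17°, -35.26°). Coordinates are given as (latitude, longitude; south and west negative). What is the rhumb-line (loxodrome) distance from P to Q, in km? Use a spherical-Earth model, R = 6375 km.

540 km

Δψ = ln[tan(π/4+φ₂/2)/tan(π/4+φ₁/2)] = +0.0042;  Δφ = +0.0038 rad,  Δλ = +0.0935 rad
q = Δφ/Δψ = 0.9042
d = R·√(Δφ² + q²Δλ²) = 6375·0.08468 = 540 km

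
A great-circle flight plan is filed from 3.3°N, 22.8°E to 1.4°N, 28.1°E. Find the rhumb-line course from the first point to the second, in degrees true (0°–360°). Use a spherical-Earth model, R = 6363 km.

Meridional parts: M(φ₁)=+0.0576, M(φ₂)=+0.0244 → ΔM = -0.0332;  Δλ = +0.0925 rad
tan C = Δλ / ΔM = -2.7870 → C = 109.74°

109.7°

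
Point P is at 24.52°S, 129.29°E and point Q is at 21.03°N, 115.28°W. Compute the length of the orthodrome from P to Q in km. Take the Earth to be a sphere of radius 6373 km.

Haversine: a = sin²(Δφ/2)+cos φ₁ cos φ₂ sin²(Δλ/2) = 0.75679;  σ = 2·atan2(√a,√(1−a))
σ = 120.903° → d = Rσ = 6373·2.11016 = 13448 km

13448 km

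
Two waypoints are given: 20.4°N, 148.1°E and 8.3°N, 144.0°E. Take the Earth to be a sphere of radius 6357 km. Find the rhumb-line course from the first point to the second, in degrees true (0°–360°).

198.1°

Δψ = ln[tan(π/4+φ₂/2)/tan(π/4+φ₁/2)] = -0.2184
Δλ = -0.0716 rad (taken the short way round)
course = atan2(Δλ, Δψ) = 198.14°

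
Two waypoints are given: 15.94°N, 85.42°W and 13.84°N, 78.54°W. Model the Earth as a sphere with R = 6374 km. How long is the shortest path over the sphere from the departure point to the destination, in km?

cos σ = sin φ₁ sin φ₂ + cos φ₁ cos φ₂ cos Δλ
      = sin(15.94°)sin(13.84°) + cos(15.94°)cos(13.84°)cos(6.88°) = 0.9926
σ = 6.972° → d = Rσ = 6374·0.12169 = 776 km

776 km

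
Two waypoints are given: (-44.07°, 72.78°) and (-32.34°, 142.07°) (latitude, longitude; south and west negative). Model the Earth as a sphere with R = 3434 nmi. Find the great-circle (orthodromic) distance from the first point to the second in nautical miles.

Haversine: a = sin²(Δφ/2)+cos φ₁ cos φ₂ sin²(Δλ/2) = 0.20663;  σ = 2·atan2(√a,√(1−a))
σ = 54.074° → d = Rσ = 3434·0.94376 = 3241 nmi

3241 nmi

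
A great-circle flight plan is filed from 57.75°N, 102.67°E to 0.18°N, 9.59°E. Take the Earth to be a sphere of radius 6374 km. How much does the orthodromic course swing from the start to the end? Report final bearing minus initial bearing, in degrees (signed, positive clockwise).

Initial bearing θ₁ = atan2(sin Δλ cos φ₂, cos φ₁ sin φ₂ − sin φ₁ cos φ₂ cos Δλ) = 272.70°
Final bearing θ₂ = (initial bearing from the destination back to the start) + 180° = 212.21°
Δθ = θ₂ − θ₁ = -60.5°

-60.5°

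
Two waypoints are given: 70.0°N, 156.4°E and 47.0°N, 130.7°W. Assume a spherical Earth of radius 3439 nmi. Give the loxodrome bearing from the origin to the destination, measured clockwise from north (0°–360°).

Meridional parts: M(φ₁)=+1.7354, M(φ₂)=+0.9316 → ΔM = -0.8038;  Δλ = +1.2723 rad
tan C = Δλ / ΔM = -1.5829 → C = 122.28°

122.3°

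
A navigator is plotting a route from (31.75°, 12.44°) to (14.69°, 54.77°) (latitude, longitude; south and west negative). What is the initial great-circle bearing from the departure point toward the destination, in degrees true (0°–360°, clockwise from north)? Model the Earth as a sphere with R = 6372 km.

103.9°

θ = atan2( sin Δλ·cos φ₂ ,  cos φ₁ sin φ₂ − sin φ₁ cos φ₂ cos Δλ )
  = atan2(+0.6514, -0.1607) = 103.86°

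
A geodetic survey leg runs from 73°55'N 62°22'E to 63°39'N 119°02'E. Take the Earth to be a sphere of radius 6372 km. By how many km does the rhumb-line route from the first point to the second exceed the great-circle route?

Great circle: cos σ = sin φ₁ sin φ₂ + cos φ₁ cos φ₂ cos Δλ,  σ = 0.3802 rad → d_gc = 2422.6 km
Rhumb line: Δψ = -0.5049, q = Δφ/Δψ = 0.3549, d_rh = R√(Δφ²+q²Δλ²) = 2511.0 km
Excess = 2511.0 − 2422.6 = 88.4 ≈ 88 km

88 km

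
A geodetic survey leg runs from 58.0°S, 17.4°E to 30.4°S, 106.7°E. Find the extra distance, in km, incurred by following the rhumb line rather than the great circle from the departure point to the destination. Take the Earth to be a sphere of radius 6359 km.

422 km

Great circle: cos σ = sin φ₁ sin φ₂ + cos φ₁ cos φ₂ cos Δλ,  σ = 1.1211 rad → d_gc = 7128.8 km
Rhumb line: Δψ = +0.6918, q = Δφ/Δψ = 0.6963, d_rh = R√(Δφ²+q²Δλ²) = 7550.7 km
Excess = 7550.7 − 7128.8 = 421.9 ≈ 422 km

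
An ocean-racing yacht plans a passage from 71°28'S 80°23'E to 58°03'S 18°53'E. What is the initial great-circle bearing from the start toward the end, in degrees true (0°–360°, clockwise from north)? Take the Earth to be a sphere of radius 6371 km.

266.3°

N = sin Δλ·cos φ₂ = -0.4651;  D = cos φ₁ sin φ₂ − sin φ₁ cos φ₂ cos Δλ = -0.0303
initial course = atan2(N, D) = 266.27°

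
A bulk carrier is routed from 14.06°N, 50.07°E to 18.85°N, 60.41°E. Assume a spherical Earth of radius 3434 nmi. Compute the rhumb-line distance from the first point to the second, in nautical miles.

660 nmi

Rhumb course C = atan2(Δλ, Δψ) with Δψ = ln[tan(π/4+φ₂/2)/tan(π/4+φ₁/2)] = +0.0872, Δλ = +0.1805 → C = 64.21°
d = R·|Δφ| / |cos C| = 3434·0.08360 / 0.43507 = 660 nmi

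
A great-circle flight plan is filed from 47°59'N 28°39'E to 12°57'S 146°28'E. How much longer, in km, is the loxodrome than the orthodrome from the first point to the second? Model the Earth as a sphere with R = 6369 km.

Great circle: cos σ = sin φ₁ sin φ₂ + cos φ₁ cos φ₂ cos Δλ,  σ = 2.0611 rad → d_gc = 13127.2 km
Rhumb line: Δψ = -1.1850, q = Δφ/Δψ = 0.8975, d_rh = R√(Δφ²+q²Δλ²) = 13565.5 km
Excess = 13565.5 − 13127.2 = 438.3 ≈ 438 km

438 km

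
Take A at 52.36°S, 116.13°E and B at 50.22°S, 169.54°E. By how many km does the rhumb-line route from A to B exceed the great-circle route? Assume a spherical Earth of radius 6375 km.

Great circle: cos σ = sin φ₁ sin φ₂ + cos φ₁ cos φ₂ cos Δλ,  σ = 0.5708 rad → d_gc = 3638.8 km
Rhumb line: Δψ = +0.0597, q = Δφ/Δψ = 0.6252, d_rh = R√(Δφ²+q²Δλ²) = 3723.1 km
Excess = 3723.1 − 3638.8 = 84.3 ≈ 84 km

84 km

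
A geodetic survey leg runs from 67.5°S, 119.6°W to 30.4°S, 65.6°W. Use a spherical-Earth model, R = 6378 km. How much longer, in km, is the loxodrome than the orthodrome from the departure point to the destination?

Great circle: cos σ = sin φ₁ sin φ₂ + cos φ₁ cos φ₂ cos Δλ,  σ = 0.8479 rad → d_gc = 5408.2 km
Rhumb line: Δψ = +1.0575, q = Δφ/Δψ = 0.6123, d_rh = R√(Δφ²+q²Δλ²) = 5532.0 km
Excess = 5532.0 − 5408.2 = 123.8 ≈ 124 km

124 km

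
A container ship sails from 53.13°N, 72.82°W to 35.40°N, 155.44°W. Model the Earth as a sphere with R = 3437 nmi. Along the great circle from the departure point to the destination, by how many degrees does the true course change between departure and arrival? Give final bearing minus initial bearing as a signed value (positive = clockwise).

-63.7°

Initial bearing θ₁ = atan2(sin Δλ cos φ₂, cos φ₁ sin φ₂ − sin φ₁ cos φ₂ cos Δλ) = 288.07°
Final bearing θ₂ = (initial bearing from the destination back to the start) + 180° = 224.41°
Δθ = θ₂ − θ₁ = -63.7°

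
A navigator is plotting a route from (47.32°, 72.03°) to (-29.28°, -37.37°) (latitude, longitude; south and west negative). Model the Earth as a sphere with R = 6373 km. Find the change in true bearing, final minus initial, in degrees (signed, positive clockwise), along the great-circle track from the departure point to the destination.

Initial bearing θ₁ = atan2(sin Δλ cos φ₂, cos φ₁ sin φ₂ − sin φ₁ cos φ₂ cos Δλ) = 261.80°
Final bearing θ₂ = (initial bearing from the destination back to the start) + 180° = 230.29°
Δθ = θ₂ − θ₁ = -31.5°

-31.5°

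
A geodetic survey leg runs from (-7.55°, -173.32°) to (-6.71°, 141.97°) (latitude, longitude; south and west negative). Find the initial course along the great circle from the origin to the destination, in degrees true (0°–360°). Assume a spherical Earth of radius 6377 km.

N = sin Δλ·cos φ₂ = -0.6987;  D = cos φ₁ sin φ₂ − sin φ₁ cos φ₂ cos Δλ = -0.0231
initial course = atan2(N, D) = 268.11°

268.1°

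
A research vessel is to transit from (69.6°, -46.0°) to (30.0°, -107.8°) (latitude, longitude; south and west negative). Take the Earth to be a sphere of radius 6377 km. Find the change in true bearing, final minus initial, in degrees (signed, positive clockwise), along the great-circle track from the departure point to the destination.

Initial bearing θ₁ = atan2(sin Δλ cos φ₂, cos φ₁ sin φ₂ − sin φ₁ cos φ₂ cos Δλ) = 254.67°
Final bearing θ₂ = (initial bearing from the destination back to the start) + 180° = 202.84°
Δθ = θ₂ − θ₁ = -51.8°

-51.8°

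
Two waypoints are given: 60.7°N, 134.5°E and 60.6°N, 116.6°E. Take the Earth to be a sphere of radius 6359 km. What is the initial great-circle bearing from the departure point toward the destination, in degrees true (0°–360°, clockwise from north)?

N = sin Δλ·cos φ₂ = -0.1509;  D = cos φ₁ sin φ₂ − sin φ₁ cos φ₂ cos Δλ = +0.0190
initial course = atan2(N, D) = 277.17°

277.2°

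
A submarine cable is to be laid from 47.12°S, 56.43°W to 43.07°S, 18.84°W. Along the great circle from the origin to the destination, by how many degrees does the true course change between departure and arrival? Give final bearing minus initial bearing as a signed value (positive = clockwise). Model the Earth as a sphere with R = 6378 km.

-27.1°

Initial bearing θ₁ = atan2(sin Δλ cos φ₂, cos φ₁ sin φ₂ − sin φ₁ cos φ₂ cos Δλ) = 95.19°
Final bearing θ₂ = (initial bearing from the destination back to the start) + 180° = 68.07°
Δθ = θ₂ − θ₁ = -27.1°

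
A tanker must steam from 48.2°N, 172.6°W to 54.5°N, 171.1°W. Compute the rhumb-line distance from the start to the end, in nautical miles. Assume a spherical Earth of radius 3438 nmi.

Δψ = ln[tan(π/4+φ₂/2)/tan(π/4+φ₁/2)] = +0.1764;  Δφ = +0.1100 rad,  Δλ = +0.0262 rad
q = Δφ/Δψ = 0.6233
d = R·√(Δφ² + q²Δλ²) = 3438·0.11116 = 382 nmi

382 nmi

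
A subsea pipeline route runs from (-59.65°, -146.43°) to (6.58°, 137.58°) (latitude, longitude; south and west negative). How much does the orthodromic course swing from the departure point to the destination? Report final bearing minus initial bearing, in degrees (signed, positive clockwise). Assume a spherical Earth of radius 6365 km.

At departure: θ₁ = atan2(sin Δλ cos φ₂, cos φ₁ sin φ₂ − sin φ₁ cos φ₂ cos Δλ) = 285.40°
At arrival: θ₂ = atan2(sin Δλ cos φ₁, −cos φ₂ sin φ₁ + sin φ₂ cos φ₁ cos Δλ) = 330.63°
Δθ = θ₂ − θ₁ = +45.2°

+45.2°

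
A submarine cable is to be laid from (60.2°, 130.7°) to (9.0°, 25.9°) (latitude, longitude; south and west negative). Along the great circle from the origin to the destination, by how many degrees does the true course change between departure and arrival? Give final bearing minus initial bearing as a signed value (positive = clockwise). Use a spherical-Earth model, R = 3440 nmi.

-78.5°

Initial bearing θ₁ = atan2(sin Δλ cos φ₂, cos φ₁ sin φ₂ − sin φ₁ cos φ₂ cos Δλ) = 287.26°
Final bearing θ₂ = (initial bearing from the destination back to the start) + 180° = 208.72°
Δθ = θ₂ − θ₁ = -78.5°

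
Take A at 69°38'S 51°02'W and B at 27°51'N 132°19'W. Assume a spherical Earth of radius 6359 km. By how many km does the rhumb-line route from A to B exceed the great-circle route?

289 km

Great circle: cos σ = sin φ₁ sin φ₂ + cos φ₁ cos φ₂ cos Δλ,  σ = 1.9729 rad → d_gc = 12545.4 km
Rhumb line: Δψ = +2.2233, q = Δφ/Δψ = 0.7653, d_rh = R√(Δφ²+q²Δλ²) = 12834.2 km
Excess = 12834.2 − 12545.4 = 288.8 ≈ 289 km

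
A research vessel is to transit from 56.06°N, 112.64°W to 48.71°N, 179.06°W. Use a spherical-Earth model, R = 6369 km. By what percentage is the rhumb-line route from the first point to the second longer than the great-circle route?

Great circle: σ = 0.6908 rad → d_gc = Rσ = 4399.7 km
Rhumb: Δφ = -0.1283, Δλ = -1.1592, Δψ = -0.2108, q = Δφ/Δψ = 0.6085 → d_rh = R√(Δφ²+q²Δλ²) = 4566.5 km
Excess = (4566.5 − 4399.7) / 4399.7 = 166.8 / 4399.7 = 3.79% ≈ 3.8%

3.8%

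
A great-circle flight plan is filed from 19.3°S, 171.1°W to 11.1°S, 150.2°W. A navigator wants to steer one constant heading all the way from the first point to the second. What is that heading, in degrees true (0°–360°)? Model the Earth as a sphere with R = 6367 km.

67.9°

Δψ = ln[tan(π/4+φ₂/2)/tan(π/4+φ₁/2)] = +0.1485
Δλ = +0.3648 rad (taken the short way round)
course = atan2(Δλ, Δψ) = 67.86°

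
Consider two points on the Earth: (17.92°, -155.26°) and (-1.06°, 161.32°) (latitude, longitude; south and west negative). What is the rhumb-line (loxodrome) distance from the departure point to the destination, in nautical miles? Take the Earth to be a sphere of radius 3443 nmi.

Rhumb course C = atan2(Δλ, Δψ) with Δψ = ln[tan(π/4+φ₂/2)/tan(π/4+φ₁/2)] = -0.3365, Δλ = -0.7578 → C = 246.06°
d = R·|Δφ| / |cos C| = 3443·0.33126 / 0.40582 = 2810 nmi

2810 nmi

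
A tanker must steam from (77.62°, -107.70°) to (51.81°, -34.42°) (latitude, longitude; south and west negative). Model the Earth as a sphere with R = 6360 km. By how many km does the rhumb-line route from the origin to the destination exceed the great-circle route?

233 km

Great circle: cos σ = sin φ₁ sin φ₂ + cos φ₁ cos φ₂ cos Δλ,  σ = 0.6337 rad → d_gc = 4030.5 km
Rhumb line: Δψ = -1.1606, q = Δφ/Δψ = 0.3881, d_rh = R√(Δφ²+q²Δλ²) = 4263.3 km
Excess = 4263.3 − 4030.5 = 232.8 ≈ 233 km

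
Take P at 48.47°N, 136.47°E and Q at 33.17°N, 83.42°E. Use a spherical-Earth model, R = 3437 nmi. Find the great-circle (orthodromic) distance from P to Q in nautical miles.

2519 nmi

cos σ = sin φ₁ sin φ₂ + cos φ₁ cos φ₂ cos Δλ
      = sin(48.47°)sin(33.17°) + cos(48.47°)cos(33.17°)cos(-53.05°) = 0.7432
σ = 41.996° → d = Rσ = 3437·0.73297 = 2519 nmi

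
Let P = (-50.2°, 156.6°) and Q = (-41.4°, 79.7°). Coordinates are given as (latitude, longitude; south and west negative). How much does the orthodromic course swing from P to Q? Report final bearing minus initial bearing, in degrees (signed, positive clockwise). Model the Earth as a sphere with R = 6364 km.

+59.4°

At departure: θ₁ = atan2(sin Δλ cos φ₂, cos φ₁ sin φ₂ − sin φ₁ cos φ₂ cos Δλ) = 248.17°
At arrival: θ₂ = atan2(sin Δλ cos φ₁, −cos φ₂ sin φ₁ + sin φ₂ cos φ₁ cos Δλ) = 307.61°
Δθ = θ₂ − θ₁ = +59.4°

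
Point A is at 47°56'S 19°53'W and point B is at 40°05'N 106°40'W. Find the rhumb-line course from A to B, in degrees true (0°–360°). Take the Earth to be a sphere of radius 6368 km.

318.6°

Meridional parts: M(φ₁)=-0.9557, M(φ₂)=+0.7648 → ΔM = +1.7205;  Δλ = -1.5147 rad
tan C = Δλ / ΔM = -0.8803 → C = 318.64°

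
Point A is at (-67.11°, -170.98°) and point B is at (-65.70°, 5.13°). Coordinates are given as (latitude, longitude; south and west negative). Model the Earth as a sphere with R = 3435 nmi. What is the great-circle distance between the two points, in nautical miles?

Haversine: a = sin²(Δφ/2)+cos φ₁ cos φ₂ sin²(Δλ/2) = 0.16003;  σ = 2·atan2(√a,√(1−a))
σ = 47.161° → d = Rσ = 3435·0.82312 = 2827 nmi

2827 nmi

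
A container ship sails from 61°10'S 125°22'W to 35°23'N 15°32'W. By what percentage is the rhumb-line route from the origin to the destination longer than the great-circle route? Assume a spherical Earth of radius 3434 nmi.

Great circle: σ = 2.2662 rad → d_gc = Rσ = 7782.0 nmi
Rhumb: Δφ = +1.6851, Δλ = +1.9170, Δψ = +2.0194, q = Δφ/Δψ = 0.8344 → d_rh = R√(Δφ²+q²Δλ²) = 7978.6 nmi
Excess = (7978.6 − 7782.0) / 7782.0 = 196.6 / 7782.0 = 2.53% ≈ 2.5%

2.5%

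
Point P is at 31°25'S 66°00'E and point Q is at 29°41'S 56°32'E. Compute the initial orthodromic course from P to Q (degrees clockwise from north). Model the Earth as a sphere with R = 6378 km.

N = sin Δλ·cos φ₂ = -0.1429;  D = cos φ₁ sin φ₂ − sin φ₁ cos φ₂ cos Δλ = +0.0241
initial course = atan2(N, D) = 279.57°

279.6°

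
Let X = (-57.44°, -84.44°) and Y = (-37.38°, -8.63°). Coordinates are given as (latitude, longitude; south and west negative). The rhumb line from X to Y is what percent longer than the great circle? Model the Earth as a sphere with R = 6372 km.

4.5%

Great circle: σ = 0.9065 rad → d_gc = Rσ = 5776.1 km
Rhumb: Δφ = +0.3501, Δλ = +1.3231, Δψ = +0.5265, q = Δφ/Δψ = 0.6649 → d_rh = R√(Δφ²+q²Δλ²) = 6033.6 km
Excess = (6033.6 − 5776.1) / 5776.1 = 257.5 / 5776.1 = 4.46% ≈ 4.5%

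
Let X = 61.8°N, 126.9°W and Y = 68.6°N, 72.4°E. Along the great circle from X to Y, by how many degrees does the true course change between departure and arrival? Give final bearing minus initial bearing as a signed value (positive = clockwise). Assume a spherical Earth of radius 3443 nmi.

At departure: θ₁ = atan2(sin Δλ cos φ₂, cos φ₁ sin φ₂ − sin φ₁ cos φ₂ cos Δλ) = 350.79°
At arrival: θ₂ = atan2(sin Δλ cos φ₁, −cos φ₂ sin φ₁ + sin φ₂ cos φ₁ cos Δλ) = 191.97°
Δθ = θ₂ − θ₁ = -158.8°

-158.8°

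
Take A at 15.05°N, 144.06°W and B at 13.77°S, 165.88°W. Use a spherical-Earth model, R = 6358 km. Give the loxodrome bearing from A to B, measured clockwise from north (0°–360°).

Δψ = ln[tan(π/4+φ₂/2)/tan(π/4+φ₁/2)] = -0.5084
Δλ = -0.3808 rad (taken the short way round)
course = atan2(Δλ, Δψ) = 216.83°

216.8°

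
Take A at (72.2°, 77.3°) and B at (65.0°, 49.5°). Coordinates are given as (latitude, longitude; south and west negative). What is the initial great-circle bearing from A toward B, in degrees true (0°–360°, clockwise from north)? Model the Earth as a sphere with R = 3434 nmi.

248.2°

N = sin Δλ·cos φ₂ = -0.1971;  D = cos φ₁ sin φ₂ − sin φ₁ cos φ₂ cos Δλ = -0.0789
initial course = atan2(N, D) = 248.19°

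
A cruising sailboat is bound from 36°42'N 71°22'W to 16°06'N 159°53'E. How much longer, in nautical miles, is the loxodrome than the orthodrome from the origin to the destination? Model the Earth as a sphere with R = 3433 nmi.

466 nmi

Great circle: cos σ = sin φ₁ sin φ₂ + cos φ₁ cos φ₂ cos Δλ,  σ = 1.8928 rad → d_gc = 6497.9 nmi
Rhumb line: Δψ = -0.4047, q = Δφ/Δψ = 0.8885, d_rh = R√(Δφ²+q²Δλ²) = 6964.2 nmi
Excess = 6964.2 − 6497.9 = 466.3 ≈ 466 nmi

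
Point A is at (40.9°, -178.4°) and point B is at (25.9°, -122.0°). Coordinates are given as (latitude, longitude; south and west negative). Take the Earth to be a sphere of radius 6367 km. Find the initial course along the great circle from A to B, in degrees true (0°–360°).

89.7°

θ = atan2( sin Δλ·cos φ₂ ,  cos φ₁ sin φ₂ − sin φ₁ cos φ₂ cos Δλ )
  = atan2(+0.7493, +0.0042) = 89.68°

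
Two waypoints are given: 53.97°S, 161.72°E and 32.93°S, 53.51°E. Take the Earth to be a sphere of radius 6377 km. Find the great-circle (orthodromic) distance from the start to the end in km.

Haversine: a = sin²(Δφ/2)+cos φ₁ cos φ₂ sin²(Δλ/2) = 0.35733;  σ = 2·atan2(√a,√(1−a))
σ = 73.421° → d = Rσ = 6377·1.28143 = 8172 km

8172 km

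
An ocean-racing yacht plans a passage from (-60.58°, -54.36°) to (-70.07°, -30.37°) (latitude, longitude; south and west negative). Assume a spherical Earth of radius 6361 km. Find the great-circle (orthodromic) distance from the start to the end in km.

1513 km

Haversine: a = sin²(Δφ/2)+cos φ₁ cos φ₂ sin²(Δλ/2) = 0.01407;  σ = 2·atan2(√a,√(1−a))
σ = 13.627° → d = Rσ = 6361·0.23783 = 1513 km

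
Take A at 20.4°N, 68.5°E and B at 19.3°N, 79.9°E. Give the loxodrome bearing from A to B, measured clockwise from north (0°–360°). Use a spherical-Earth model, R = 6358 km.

95.9°

Δψ = ln[tan(π/4+φ₂/2)/tan(π/4+φ₁/2)] = -0.0204
Δλ = +0.1990 rad (taken the short way round)
course = atan2(Δλ, Δψ) = 95.86°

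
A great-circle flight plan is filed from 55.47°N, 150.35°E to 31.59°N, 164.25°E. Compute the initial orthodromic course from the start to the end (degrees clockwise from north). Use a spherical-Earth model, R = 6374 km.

152.0°

θ = atan2( sin Δλ·cos φ₂ ,  cos φ₁ sin φ₂ − sin φ₁ cos φ₂ cos Δλ )
  = atan2(+0.2046, -0.3843) = 151.96°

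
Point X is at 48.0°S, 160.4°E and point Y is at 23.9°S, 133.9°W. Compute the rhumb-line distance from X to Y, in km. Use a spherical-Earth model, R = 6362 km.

6401 km

Rhumb course C = atan2(Δλ, Δψ) with Δψ = ln[tan(π/4+φ₂/2)/tan(π/4+φ₁/2)] = +0.5277, Δλ = +1.1467 → C = 65.29°
d = R·|Δφ| / |cos C| = 6362·0.42062 / 0.41804 = 6401 km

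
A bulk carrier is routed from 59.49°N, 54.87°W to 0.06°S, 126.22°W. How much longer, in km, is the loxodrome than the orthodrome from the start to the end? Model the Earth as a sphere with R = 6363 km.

Great circle: cos σ = sin φ₁ sin φ₂ + cos φ₁ cos φ₂ cos Δλ,  σ = 1.4086 rad → d_gc = 8963.2 km
Rhumb line: Δψ = -1.3003, q = Δφ/Δψ = 0.7993, d_rh = R√(Δφ²+q²Δλ²) = 9156.9 km
Excess = 9156.9 − 8963.2 = 193.7 ≈ 194 km

194 km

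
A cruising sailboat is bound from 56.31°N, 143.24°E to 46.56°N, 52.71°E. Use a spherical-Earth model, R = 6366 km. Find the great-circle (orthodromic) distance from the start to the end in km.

Haversine: a = sin²(Δφ/2)+cos φ₁ cos φ₂ sin²(Δλ/2) = 0.19969;  σ = 2·atan2(√a,√(1−a))
σ = 53.086° → d = Rσ = 6366·0.92652 = 5898 km

5898 km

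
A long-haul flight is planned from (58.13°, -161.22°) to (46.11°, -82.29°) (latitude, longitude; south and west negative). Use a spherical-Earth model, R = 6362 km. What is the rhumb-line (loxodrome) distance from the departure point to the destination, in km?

5503 km

Δψ = ln[tan(π/4+φ₂/2)/tan(π/4+φ₁/2)] = -0.3444;  Δφ = -0.2098 rad,  Δλ = +1.3776 rad
q = Δφ/Δψ = 0.6091
d = R·√(Δφ² + q²Δλ²) = 6362·0.86495 = 5503 km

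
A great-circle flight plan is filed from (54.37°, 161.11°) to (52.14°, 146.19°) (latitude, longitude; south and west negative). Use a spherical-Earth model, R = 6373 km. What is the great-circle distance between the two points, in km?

cos σ = sin φ₁ sin φ₂ + cos φ₁ cos φ₂ cos Δλ
      = sin(54.37°)sin(52.14°) + cos(54.37°)cos(52.14°)cos(-14.92°) = 0.9872
σ = 9.181° → d = Rσ = 6373·0.16024 = 1021 km

1021 km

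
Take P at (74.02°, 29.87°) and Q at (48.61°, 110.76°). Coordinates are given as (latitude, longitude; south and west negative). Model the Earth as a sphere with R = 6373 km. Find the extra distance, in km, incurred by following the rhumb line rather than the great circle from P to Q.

317 km

Great circle: cos σ = sin φ₁ sin φ₂ + cos φ₁ cos φ₂ cos Δλ,  σ = 0.7226 rad → d_gc = 4605.4 km
Rhumb line: Δψ = -0.9901, q = Δφ/Δψ = 0.4479, d_rh = R√(Δφ²+q²Δλ²) = 4922.6 km
Excess = 4922.6 − 4605.4 = 317.2 ≈ 317 km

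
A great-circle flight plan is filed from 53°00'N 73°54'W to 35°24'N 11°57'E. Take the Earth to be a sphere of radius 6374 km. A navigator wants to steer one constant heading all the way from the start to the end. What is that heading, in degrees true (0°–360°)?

Δψ = ln[tan(π/4+φ₂/2)/tan(π/4+φ₁/2)] = -0.4335
Δλ = +1.4984 rad (taken the short way round)
course = atan2(Δλ, Δψ) = 106.13°

106.1°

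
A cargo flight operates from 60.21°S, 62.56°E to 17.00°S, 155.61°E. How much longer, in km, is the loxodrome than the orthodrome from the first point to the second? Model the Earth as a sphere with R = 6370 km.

475 km

Great circle: cos σ = sin φ₁ sin φ₂ + cos φ₁ cos φ₂ cos Δλ,  σ = 1.3403 rad → d_gc = 8537.7 km
Rhumb line: Δψ = +1.0232, q = Δφ/Δψ = 0.7371, d_rh = R√(Δφ²+q²Δλ²) = 9012.4 km
Excess = 9012.4 − 8537.7 = 474.7 ≈ 475 km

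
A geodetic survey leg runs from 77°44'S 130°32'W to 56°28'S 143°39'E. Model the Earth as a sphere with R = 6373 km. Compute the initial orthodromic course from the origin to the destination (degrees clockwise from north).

256.0°

N = sin Δλ·cos φ₂ = -0.5510;  D = cos φ₁ sin φ₂ − sin φ₁ cos φ₂ cos Δλ = -0.1377
initial course = atan2(N, D) = 255.97°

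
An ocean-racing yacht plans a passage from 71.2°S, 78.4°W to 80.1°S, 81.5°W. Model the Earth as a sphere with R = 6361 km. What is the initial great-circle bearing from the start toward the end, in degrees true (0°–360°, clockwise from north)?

θ = atan2( sin Δλ·cos φ₂ ,  cos φ₁ sin φ₂ − sin φ₁ cos φ₂ cos Δλ )
  = atan2(-0.0093, -0.1549) = 183.43°

183.4°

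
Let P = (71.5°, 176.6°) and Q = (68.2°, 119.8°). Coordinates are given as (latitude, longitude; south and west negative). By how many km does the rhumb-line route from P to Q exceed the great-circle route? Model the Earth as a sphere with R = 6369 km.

79 km

Great circle: cos σ = sin φ₁ sin φ₂ + cos φ₁ cos φ₂ cos Δλ,  σ = 0.3331 rad → d_gc = 2121.6 km
Rhumb line: Δψ = -0.1676, q = Δφ/Δψ = 0.3437, d_rh = R√(Δφ²+q²Δλ²) = 2201.0 km
Excess = 2201.0 − 2121.6 = 79.4 ≈ 79 km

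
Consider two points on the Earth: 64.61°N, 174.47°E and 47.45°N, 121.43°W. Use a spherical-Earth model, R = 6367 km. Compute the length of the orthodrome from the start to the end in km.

cos σ = sin φ₁ sin φ₂ + cos φ₁ cos φ₂ cos Δλ
      = sin(64.61°)sin(47.45°) + cos(64.61°)cos(47.45°)cos(64.10°) = 0.7922
σ = 37.610° → d = Rσ = 6367·0.65642 = 4179 km

4179 km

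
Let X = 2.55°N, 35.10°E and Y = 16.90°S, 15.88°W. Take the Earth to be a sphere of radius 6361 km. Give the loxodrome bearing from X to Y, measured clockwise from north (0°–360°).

Meridional parts: M(φ₁)=+0.0445, M(φ₂)=-0.2993 → ΔM = -0.3439;  Δλ = -0.8898 rad
tan C = Δλ / ΔM = +2.5876 → C = 248.87°

248.9°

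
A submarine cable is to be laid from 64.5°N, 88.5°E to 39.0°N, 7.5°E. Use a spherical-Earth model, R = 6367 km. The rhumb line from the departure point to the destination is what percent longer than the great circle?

5.8%

Great circle: σ = 0.9016 rad → d_gc = Rσ = 5740.5 km
Rhumb: Δφ = -0.4451, Δλ = -1.4137, Δψ = -0.7457, q = Δφ/Δψ = 0.5968 → d_rh = R√(Δφ²+q²Δλ²) = 6073.7 km
Excess = (6073.7 − 5740.5) / 5740.5 = 333.2 / 5740.5 = 5.80% ≈ 5.8%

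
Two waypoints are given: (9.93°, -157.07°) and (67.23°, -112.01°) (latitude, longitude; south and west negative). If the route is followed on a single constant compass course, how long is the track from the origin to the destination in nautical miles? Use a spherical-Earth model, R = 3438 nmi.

Rhumb course C = atan2(Δλ, Δψ) with Δψ = ln[tan(π/4+φ₂/2)/tan(π/4+φ₁/2)] = +1.4285, Δλ = +0.7864 → C = 28.84°
d = R·|Δφ| / |cos C| = 3438·1.00007 / 0.87601 = 3925 nmi

3925 nmi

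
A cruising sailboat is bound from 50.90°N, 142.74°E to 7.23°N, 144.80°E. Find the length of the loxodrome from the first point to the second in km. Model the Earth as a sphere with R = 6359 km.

Rhumb course C = atan2(Δλ, Δψ) with Δψ = ln[tan(π/4+φ₂/2)/tan(π/4+φ₁/2)] = -0.9088, Δλ = +0.0360 → C = 177.73°
d = R·|Δφ| / |cos C| = 6359·0.76219 / 0.99922 = 4851 km

4851 km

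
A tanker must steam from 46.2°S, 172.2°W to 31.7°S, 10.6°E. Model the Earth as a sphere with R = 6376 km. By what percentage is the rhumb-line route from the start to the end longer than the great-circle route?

Great circle: σ = 1.7813 rad → d_gc = Rσ = 11357.3 km
Rhumb: Δφ = +0.2531, Δλ = -3.0927, Δψ = +0.3274, q = Δφ/Δψ = 0.7729 → d_rh = R√(Δφ²+q²Δλ²) = 15325.8 km
Excess = (15325.8 − 11357.3) / 11357.3 = 3968.5 / 11357.3 = 34.94% ≈ 34.9%

34.9%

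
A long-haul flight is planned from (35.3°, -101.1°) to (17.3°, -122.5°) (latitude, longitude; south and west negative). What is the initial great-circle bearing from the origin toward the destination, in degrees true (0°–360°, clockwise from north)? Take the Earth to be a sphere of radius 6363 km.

θ = atan2( sin Δλ·cos φ₂ ,  cos φ₁ sin φ₂ − sin φ₁ cos φ₂ cos Δλ )
  = atan2(-0.3484, -0.2710) = 232.12°

232.1°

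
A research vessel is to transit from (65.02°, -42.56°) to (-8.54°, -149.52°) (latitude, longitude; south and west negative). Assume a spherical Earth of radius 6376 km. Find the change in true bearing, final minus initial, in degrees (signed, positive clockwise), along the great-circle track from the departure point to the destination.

-77.2°

At departure: θ₁ = atan2(sin Δλ cos φ₂, cos φ₁ sin φ₂ − sin φ₁ cos φ₂ cos Δλ) = 281.87°
At arrival: θ₂ = atan2(sin Δλ cos φ₁, −cos φ₂ sin φ₁ + sin φ₂ cos φ₁ cos Δλ) = 204.70°
Δθ = θ₂ − θ₁ = -77.2°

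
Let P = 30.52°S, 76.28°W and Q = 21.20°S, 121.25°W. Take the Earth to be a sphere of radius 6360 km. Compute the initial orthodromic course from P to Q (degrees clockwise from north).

θ = atan2( sin Δλ·cos φ₂ ,  cos φ₁ sin φ₂ − sin φ₁ cos φ₂ cos Δλ )
  = atan2(-0.6589, +0.0234) = 272.04°

272.0°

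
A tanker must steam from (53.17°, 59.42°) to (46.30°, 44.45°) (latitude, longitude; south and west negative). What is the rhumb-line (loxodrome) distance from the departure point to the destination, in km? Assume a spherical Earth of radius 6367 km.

1317 km

Rhumb course C = atan2(Δλ, Δψ) with Δψ = ln[tan(π/4+φ₂/2)/tan(π/4+φ₁/2)] = -0.1859, Δλ = -0.2613 → C = 234.56°
d = R·|Δφ| / |cos C| = 6367·0.11990 / 0.57982 = 1317 km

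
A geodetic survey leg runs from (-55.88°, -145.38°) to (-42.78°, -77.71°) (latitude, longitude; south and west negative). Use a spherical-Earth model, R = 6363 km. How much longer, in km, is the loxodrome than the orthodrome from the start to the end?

179 km

Great circle: cos σ = sin φ₁ sin φ₂ + cos φ₁ cos φ₂ cos Δλ,  σ = 0.7689 rad → d_gc = 4892.3 km
Rhumb line: Δψ = +0.3537, q = Δφ/Δψ = 0.6464, d_rh = R√(Δφ²+q²Δλ²) = 5070.9 km
Excess = 5070.9 − 4892.3 = 178.6 ≈ 179 km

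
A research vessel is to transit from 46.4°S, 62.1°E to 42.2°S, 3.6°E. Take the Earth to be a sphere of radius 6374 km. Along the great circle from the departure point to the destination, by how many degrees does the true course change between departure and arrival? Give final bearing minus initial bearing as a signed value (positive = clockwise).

At departure: θ₁ = atan2(sin Δλ cos φ₂, cos φ₁ sin φ₂ − sin φ₁ cos φ₂ cos Δλ) = 253.85°
At arrival: θ₂ = atan2(sin Δλ cos φ₁, −cos φ₂ sin φ₁ + sin φ₂ cos φ₁ cos Δλ) = 296.60°
Δθ = θ₂ − θ₁ = +42.8°

+42.8°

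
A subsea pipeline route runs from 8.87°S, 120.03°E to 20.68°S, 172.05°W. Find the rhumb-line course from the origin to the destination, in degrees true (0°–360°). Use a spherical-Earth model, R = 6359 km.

Meridional parts: M(φ₁)=-0.1554, M(φ₂)=-0.3690 → ΔM = -0.2136;  Δλ = +1.1854 rad
tan C = Δλ / ΔM = -5.5497 → C = 100.21°

100.2°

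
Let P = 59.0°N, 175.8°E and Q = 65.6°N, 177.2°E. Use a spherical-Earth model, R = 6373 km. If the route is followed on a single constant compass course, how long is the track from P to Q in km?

Δψ = ln[tan(π/4+φ₂/2)/tan(π/4+φ₁/2)] = +0.2489;  Δφ = +0.1152 rad,  Δλ = +0.0244 rad
q = Δφ/Δψ = 0.4627
d = R·√(Δφ² + q²Δλ²) = 6373·0.11575 = 738 km

738 km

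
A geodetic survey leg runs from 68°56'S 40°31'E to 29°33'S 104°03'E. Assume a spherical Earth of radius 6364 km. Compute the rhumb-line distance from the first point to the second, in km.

Rhumb course C = atan2(Δλ, Δψ) with Δψ = ln[tan(π/4+φ₂/2)/tan(π/4+φ₁/2)] = +1.1421, Δλ = +1.1089 → C = 44.15°
d = R·|Δφ| / |cos C| = 6364·0.68737 / 0.71746 = 6097 km

6097 km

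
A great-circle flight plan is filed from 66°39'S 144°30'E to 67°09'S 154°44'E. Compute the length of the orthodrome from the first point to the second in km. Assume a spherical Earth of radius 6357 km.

448 km

Haversine: a = sin²(Δφ/2)+cos φ₁ cos φ₂ sin²(Δλ/2) = 0.00124;  σ = 2·atan2(√a,√(1−a))
σ = 4.041° → d = Rσ = 6357·0.07053 = 448 km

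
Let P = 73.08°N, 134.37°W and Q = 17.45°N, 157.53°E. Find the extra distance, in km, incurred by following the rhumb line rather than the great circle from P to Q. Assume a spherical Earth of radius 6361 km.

Great circle: cos σ = sin φ₁ sin φ₂ + cos φ₁ cos φ₂ cos Δλ,  σ = 1.1697 rad → d_gc = 7440.3 km
Rhumb line: Δψ = -1.5962, q = Δφ/Δψ = 0.6083, d_rh = R√(Δφ²+q²Δλ²) = 7700.2 km
Excess = 7700.2 − 7440.3 = 259.9 ≈ 260 km

260 km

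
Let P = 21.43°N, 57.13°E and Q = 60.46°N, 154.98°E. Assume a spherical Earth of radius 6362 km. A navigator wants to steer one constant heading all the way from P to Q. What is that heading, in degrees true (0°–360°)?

60.9°

Δψ = ln[tan(π/4+φ₂/2)/tan(π/4+φ₁/2)] = +0.9501
Δλ = +1.7078 rad (taken the short way round)
course = atan2(Δλ, Δψ) = 60.91°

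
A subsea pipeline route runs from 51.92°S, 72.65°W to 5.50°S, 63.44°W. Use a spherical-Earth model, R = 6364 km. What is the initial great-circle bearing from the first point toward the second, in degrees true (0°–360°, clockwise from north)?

12.6°

N = sin Δλ·cos φ₂ = +0.1593;  D = cos φ₁ sin φ₂ − sin φ₁ cos φ₂ cos Δλ = +0.7143
initial course = atan2(N, D) = 12.57°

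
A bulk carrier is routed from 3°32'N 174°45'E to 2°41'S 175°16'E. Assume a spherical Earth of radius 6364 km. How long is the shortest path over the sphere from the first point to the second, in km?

cos σ = sin φ₁ sin φ₂ + cos φ₁ cos φ₂ cos Δλ
      = sin(3.53°)sin(-2.68°) + cos(3.53°)cos(-2.68°)cos(0.52°) = 0.9941
σ = 6.238° → d = Rσ = 6364·0.10887 = 693 km

693 km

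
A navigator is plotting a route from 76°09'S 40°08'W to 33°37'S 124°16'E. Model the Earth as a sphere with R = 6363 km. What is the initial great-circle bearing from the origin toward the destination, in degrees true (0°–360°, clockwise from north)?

N = sin Δλ·cos φ₂ = +0.2239;  D = cos φ₁ sin φ₂ − sin φ₁ cos φ₂ cos Δλ = -0.9113
initial course = atan2(N, D) = 166.19°

166.2°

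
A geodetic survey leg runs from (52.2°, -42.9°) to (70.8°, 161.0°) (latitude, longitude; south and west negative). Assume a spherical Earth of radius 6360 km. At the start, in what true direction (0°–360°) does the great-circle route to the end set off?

350.7°

N = sin Δλ·cos φ₂ = -0.1332;  D = cos φ₁ sin φ₂ − sin φ₁ cos φ₂ cos Δλ = +0.8164
initial course = atan2(N, D) = 350.73°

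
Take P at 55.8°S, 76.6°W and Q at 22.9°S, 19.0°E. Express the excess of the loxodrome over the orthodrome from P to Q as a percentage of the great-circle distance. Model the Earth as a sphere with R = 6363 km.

6.0%

Great circle: σ = 1.2960 rad → d_gc = Rσ = 8246.7 km
Rhumb: Δφ = +0.5742, Δλ = +1.6685, Δψ = +0.7681, q = Δφ/Δψ = 0.7476 → d_rh = R√(Δφ²+q²Δλ²) = 8737.9 km
Excess = (8737.9 − 8246.7) / 8246.7 = 491.2 / 8246.7 = 5.96% ≈ 6.0%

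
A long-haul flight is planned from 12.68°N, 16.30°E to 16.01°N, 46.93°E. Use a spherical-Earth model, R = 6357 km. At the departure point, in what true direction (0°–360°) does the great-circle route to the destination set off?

79.9°

N = sin Δλ·cos φ₂ = +0.4897;  D = cos φ₁ sin φ₂ − sin φ₁ cos φ₂ cos Δλ = +0.0875
initial course = atan2(N, D) = 79.87°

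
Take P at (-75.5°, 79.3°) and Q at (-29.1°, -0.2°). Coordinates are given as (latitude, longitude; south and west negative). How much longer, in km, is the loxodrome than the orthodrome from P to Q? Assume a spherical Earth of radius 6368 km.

371 km

Great circle: cos σ = sin φ₁ sin φ₂ + cos φ₁ cos φ₂ cos Δλ,  σ = 1.0348 rad → d_gc = 6589.5 km
Rhumb line: Δψ = +1.5306, q = Δφ/Δψ = 0.5291, d_rh = R√(Δφ²+q²Δλ²) = 6960.6 km
Excess = 6960.6 − 6589.5 = 371.1 ≈ 371 km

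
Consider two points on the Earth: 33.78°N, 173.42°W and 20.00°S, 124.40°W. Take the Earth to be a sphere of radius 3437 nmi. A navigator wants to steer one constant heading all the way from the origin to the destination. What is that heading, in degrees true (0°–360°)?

Δψ = ln[tan(π/4+φ₂/2)/tan(π/4+φ₁/2)] = -0.9834
Δλ = +0.8556 rad (taken the short way round)
course = atan2(Δλ, Δψ) = 138.98°

139.0°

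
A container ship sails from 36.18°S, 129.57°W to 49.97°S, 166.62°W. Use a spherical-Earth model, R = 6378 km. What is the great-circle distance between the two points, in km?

3335 km

Haversine: a = sin²(Δφ/2)+cos φ₁ cos φ₂ sin²(Δλ/2) = 0.06682;  σ = 2·atan2(√a,√(1−a))
σ = 29.961° → d = Rσ = 6378·0.52292 = 3335 km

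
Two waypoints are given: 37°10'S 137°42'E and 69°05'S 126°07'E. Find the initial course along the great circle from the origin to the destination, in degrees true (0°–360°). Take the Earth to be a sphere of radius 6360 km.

187.7°

N = sin Δλ·cos φ₂ = -0.0717;  D = cos φ₁ sin φ₂ − sin φ₁ cos φ₂ cos Δλ = -0.5331
initial course = atan2(N, D) = 187.66°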